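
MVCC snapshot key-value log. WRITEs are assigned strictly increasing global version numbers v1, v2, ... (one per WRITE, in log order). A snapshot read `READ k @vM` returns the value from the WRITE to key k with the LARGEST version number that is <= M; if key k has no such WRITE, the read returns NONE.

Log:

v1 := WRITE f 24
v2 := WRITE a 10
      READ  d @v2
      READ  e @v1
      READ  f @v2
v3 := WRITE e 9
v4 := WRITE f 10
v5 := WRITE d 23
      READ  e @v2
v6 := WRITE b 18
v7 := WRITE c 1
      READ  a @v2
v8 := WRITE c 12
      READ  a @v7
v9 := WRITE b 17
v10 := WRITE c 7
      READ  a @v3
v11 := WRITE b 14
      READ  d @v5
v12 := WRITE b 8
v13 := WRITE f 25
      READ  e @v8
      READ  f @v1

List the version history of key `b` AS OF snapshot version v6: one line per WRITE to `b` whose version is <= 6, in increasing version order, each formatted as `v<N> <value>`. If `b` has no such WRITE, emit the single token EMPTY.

Scan writes for key=b with version <= 6:
  v1 WRITE f 24 -> skip
  v2 WRITE a 10 -> skip
  v3 WRITE e 9 -> skip
  v4 WRITE f 10 -> skip
  v5 WRITE d 23 -> skip
  v6 WRITE b 18 -> keep
  v7 WRITE c 1 -> skip
  v8 WRITE c 12 -> skip
  v9 WRITE b 17 -> drop (> snap)
  v10 WRITE c 7 -> skip
  v11 WRITE b 14 -> drop (> snap)
  v12 WRITE b 8 -> drop (> snap)
  v13 WRITE f 25 -> skip
Collected: [(6, 18)]

Answer: v6 18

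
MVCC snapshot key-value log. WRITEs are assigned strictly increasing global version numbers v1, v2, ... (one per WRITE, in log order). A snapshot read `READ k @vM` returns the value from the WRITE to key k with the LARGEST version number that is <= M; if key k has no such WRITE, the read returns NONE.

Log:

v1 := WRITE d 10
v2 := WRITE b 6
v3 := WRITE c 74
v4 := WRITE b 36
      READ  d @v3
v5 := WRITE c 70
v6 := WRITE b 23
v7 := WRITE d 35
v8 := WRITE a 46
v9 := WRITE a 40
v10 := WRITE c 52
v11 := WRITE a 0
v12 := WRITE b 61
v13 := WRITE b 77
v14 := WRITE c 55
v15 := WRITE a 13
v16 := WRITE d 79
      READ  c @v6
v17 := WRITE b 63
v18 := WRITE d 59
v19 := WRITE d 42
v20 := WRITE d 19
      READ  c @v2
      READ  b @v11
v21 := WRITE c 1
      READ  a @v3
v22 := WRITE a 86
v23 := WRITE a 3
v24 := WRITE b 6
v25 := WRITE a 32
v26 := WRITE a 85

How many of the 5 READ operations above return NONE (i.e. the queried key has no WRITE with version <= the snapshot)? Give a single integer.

Answer: 2

Derivation:
v1: WRITE d=10  (d history now [(1, 10)])
v2: WRITE b=6  (b history now [(2, 6)])
v3: WRITE c=74  (c history now [(3, 74)])
v4: WRITE b=36  (b history now [(2, 6), (4, 36)])
READ d @v3: history=[(1, 10)] -> pick v1 -> 10
v5: WRITE c=70  (c history now [(3, 74), (5, 70)])
v6: WRITE b=23  (b history now [(2, 6), (4, 36), (6, 23)])
v7: WRITE d=35  (d history now [(1, 10), (7, 35)])
v8: WRITE a=46  (a history now [(8, 46)])
v9: WRITE a=40  (a history now [(8, 46), (9, 40)])
v10: WRITE c=52  (c history now [(3, 74), (5, 70), (10, 52)])
v11: WRITE a=0  (a history now [(8, 46), (9, 40), (11, 0)])
v12: WRITE b=61  (b history now [(2, 6), (4, 36), (6, 23), (12, 61)])
v13: WRITE b=77  (b history now [(2, 6), (4, 36), (6, 23), (12, 61), (13, 77)])
v14: WRITE c=55  (c history now [(3, 74), (5, 70), (10, 52), (14, 55)])
v15: WRITE a=13  (a history now [(8, 46), (9, 40), (11, 0), (15, 13)])
v16: WRITE d=79  (d history now [(1, 10), (7, 35), (16, 79)])
READ c @v6: history=[(3, 74), (5, 70), (10, 52), (14, 55)] -> pick v5 -> 70
v17: WRITE b=63  (b history now [(2, 6), (4, 36), (6, 23), (12, 61), (13, 77), (17, 63)])
v18: WRITE d=59  (d history now [(1, 10), (7, 35), (16, 79), (18, 59)])
v19: WRITE d=42  (d history now [(1, 10), (7, 35), (16, 79), (18, 59), (19, 42)])
v20: WRITE d=19  (d history now [(1, 10), (7, 35), (16, 79), (18, 59), (19, 42), (20, 19)])
READ c @v2: history=[(3, 74), (5, 70), (10, 52), (14, 55)] -> no version <= 2 -> NONE
READ b @v11: history=[(2, 6), (4, 36), (6, 23), (12, 61), (13, 77), (17, 63)] -> pick v6 -> 23
v21: WRITE c=1  (c history now [(3, 74), (5, 70), (10, 52), (14, 55), (21, 1)])
READ a @v3: history=[(8, 46), (9, 40), (11, 0), (15, 13)] -> no version <= 3 -> NONE
v22: WRITE a=86  (a history now [(8, 46), (9, 40), (11, 0), (15, 13), (22, 86)])
v23: WRITE a=3  (a history now [(8, 46), (9, 40), (11, 0), (15, 13), (22, 86), (23, 3)])
v24: WRITE b=6  (b history now [(2, 6), (4, 36), (6, 23), (12, 61), (13, 77), (17, 63), (24, 6)])
v25: WRITE a=32  (a history now [(8, 46), (9, 40), (11, 0), (15, 13), (22, 86), (23, 3), (25, 32)])
v26: WRITE a=85  (a history now [(8, 46), (9, 40), (11, 0), (15, 13), (22, 86), (23, 3), (25, 32), (26, 85)])
Read results in order: ['10', '70', 'NONE', '23', 'NONE']
NONE count = 2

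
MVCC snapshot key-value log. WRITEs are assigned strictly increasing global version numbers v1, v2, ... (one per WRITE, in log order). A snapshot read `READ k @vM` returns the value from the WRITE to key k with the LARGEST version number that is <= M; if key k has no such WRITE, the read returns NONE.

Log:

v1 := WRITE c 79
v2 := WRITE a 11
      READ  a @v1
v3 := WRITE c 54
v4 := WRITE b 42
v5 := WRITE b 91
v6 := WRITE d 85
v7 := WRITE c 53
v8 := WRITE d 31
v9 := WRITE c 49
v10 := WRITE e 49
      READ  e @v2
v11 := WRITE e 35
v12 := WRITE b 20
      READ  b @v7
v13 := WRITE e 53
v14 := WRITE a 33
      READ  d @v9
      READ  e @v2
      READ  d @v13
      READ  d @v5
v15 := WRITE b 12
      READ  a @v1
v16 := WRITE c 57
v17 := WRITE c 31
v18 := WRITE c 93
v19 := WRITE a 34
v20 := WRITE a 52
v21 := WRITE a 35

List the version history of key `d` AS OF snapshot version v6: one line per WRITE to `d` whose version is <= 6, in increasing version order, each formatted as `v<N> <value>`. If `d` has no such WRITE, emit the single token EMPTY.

Scan writes for key=d with version <= 6:
  v1 WRITE c 79 -> skip
  v2 WRITE a 11 -> skip
  v3 WRITE c 54 -> skip
  v4 WRITE b 42 -> skip
  v5 WRITE b 91 -> skip
  v6 WRITE d 85 -> keep
  v7 WRITE c 53 -> skip
  v8 WRITE d 31 -> drop (> snap)
  v9 WRITE c 49 -> skip
  v10 WRITE e 49 -> skip
  v11 WRITE e 35 -> skip
  v12 WRITE b 20 -> skip
  v13 WRITE e 53 -> skip
  v14 WRITE a 33 -> skip
  v15 WRITE b 12 -> skip
  v16 WRITE c 57 -> skip
  v17 WRITE c 31 -> skip
  v18 WRITE c 93 -> skip
  v19 WRITE a 34 -> skip
  v20 WRITE a 52 -> skip
  v21 WRITE a 35 -> skip
Collected: [(6, 85)]

Answer: v6 85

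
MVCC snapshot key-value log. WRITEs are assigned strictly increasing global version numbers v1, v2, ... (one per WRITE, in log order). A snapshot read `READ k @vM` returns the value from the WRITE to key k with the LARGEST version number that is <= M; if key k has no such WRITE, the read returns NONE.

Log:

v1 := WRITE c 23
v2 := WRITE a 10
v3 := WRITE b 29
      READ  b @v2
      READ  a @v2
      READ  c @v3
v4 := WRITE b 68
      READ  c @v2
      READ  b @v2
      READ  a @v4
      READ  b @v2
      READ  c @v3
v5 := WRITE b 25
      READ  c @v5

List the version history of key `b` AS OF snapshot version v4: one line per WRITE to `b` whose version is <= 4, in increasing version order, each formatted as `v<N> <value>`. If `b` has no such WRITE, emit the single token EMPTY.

Scan writes for key=b with version <= 4:
  v1 WRITE c 23 -> skip
  v2 WRITE a 10 -> skip
  v3 WRITE b 29 -> keep
  v4 WRITE b 68 -> keep
  v5 WRITE b 25 -> drop (> snap)
Collected: [(3, 29), (4, 68)]

Answer: v3 29
v4 68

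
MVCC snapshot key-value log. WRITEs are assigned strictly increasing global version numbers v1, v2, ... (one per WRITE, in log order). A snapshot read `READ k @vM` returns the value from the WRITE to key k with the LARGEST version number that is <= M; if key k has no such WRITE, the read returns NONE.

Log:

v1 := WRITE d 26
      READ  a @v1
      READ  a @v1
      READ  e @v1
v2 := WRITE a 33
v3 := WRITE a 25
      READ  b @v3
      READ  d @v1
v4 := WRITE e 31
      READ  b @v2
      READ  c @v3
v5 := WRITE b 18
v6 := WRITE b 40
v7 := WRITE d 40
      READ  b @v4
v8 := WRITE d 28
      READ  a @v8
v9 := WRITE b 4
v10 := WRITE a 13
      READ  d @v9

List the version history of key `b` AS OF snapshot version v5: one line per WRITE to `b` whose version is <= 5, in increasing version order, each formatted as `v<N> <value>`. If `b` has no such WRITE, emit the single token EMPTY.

Answer: v5 18

Derivation:
Scan writes for key=b with version <= 5:
  v1 WRITE d 26 -> skip
  v2 WRITE a 33 -> skip
  v3 WRITE a 25 -> skip
  v4 WRITE e 31 -> skip
  v5 WRITE b 18 -> keep
  v6 WRITE b 40 -> drop (> snap)
  v7 WRITE d 40 -> skip
  v8 WRITE d 28 -> skip
  v9 WRITE b 4 -> drop (> snap)
  v10 WRITE a 13 -> skip
Collected: [(5, 18)]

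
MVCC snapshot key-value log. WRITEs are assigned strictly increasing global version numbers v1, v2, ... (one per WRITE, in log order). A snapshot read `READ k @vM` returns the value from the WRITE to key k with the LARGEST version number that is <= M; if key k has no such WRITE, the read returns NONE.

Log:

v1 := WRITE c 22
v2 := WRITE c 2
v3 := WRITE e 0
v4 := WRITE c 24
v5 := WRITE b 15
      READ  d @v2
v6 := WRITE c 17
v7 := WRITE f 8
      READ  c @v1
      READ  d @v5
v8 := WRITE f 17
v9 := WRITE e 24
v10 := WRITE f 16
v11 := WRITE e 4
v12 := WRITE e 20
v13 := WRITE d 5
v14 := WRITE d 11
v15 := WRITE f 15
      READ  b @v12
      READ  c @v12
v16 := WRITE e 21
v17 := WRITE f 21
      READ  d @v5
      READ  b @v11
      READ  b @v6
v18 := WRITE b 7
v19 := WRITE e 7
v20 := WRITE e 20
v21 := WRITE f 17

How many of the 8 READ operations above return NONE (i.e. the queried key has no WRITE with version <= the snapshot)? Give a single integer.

Answer: 3

Derivation:
v1: WRITE c=22  (c history now [(1, 22)])
v2: WRITE c=2  (c history now [(1, 22), (2, 2)])
v3: WRITE e=0  (e history now [(3, 0)])
v4: WRITE c=24  (c history now [(1, 22), (2, 2), (4, 24)])
v5: WRITE b=15  (b history now [(5, 15)])
READ d @v2: history=[] -> no version <= 2 -> NONE
v6: WRITE c=17  (c history now [(1, 22), (2, 2), (4, 24), (6, 17)])
v7: WRITE f=8  (f history now [(7, 8)])
READ c @v1: history=[(1, 22), (2, 2), (4, 24), (6, 17)] -> pick v1 -> 22
READ d @v5: history=[] -> no version <= 5 -> NONE
v8: WRITE f=17  (f history now [(7, 8), (8, 17)])
v9: WRITE e=24  (e history now [(3, 0), (9, 24)])
v10: WRITE f=16  (f history now [(7, 8), (8, 17), (10, 16)])
v11: WRITE e=4  (e history now [(3, 0), (9, 24), (11, 4)])
v12: WRITE e=20  (e history now [(3, 0), (9, 24), (11, 4), (12, 20)])
v13: WRITE d=5  (d history now [(13, 5)])
v14: WRITE d=11  (d history now [(13, 5), (14, 11)])
v15: WRITE f=15  (f history now [(7, 8), (8, 17), (10, 16), (15, 15)])
READ b @v12: history=[(5, 15)] -> pick v5 -> 15
READ c @v12: history=[(1, 22), (2, 2), (4, 24), (6, 17)] -> pick v6 -> 17
v16: WRITE e=21  (e history now [(3, 0), (9, 24), (11, 4), (12, 20), (16, 21)])
v17: WRITE f=21  (f history now [(7, 8), (8, 17), (10, 16), (15, 15), (17, 21)])
READ d @v5: history=[(13, 5), (14, 11)] -> no version <= 5 -> NONE
READ b @v11: history=[(5, 15)] -> pick v5 -> 15
READ b @v6: history=[(5, 15)] -> pick v5 -> 15
v18: WRITE b=7  (b history now [(5, 15), (18, 7)])
v19: WRITE e=7  (e history now [(3, 0), (9, 24), (11, 4), (12, 20), (16, 21), (19, 7)])
v20: WRITE e=20  (e history now [(3, 0), (9, 24), (11, 4), (12, 20), (16, 21), (19, 7), (20, 20)])
v21: WRITE f=17  (f history now [(7, 8), (8, 17), (10, 16), (15, 15), (17, 21), (21, 17)])
Read results in order: ['NONE', '22', 'NONE', '15', '17', 'NONE', '15', '15']
NONE count = 3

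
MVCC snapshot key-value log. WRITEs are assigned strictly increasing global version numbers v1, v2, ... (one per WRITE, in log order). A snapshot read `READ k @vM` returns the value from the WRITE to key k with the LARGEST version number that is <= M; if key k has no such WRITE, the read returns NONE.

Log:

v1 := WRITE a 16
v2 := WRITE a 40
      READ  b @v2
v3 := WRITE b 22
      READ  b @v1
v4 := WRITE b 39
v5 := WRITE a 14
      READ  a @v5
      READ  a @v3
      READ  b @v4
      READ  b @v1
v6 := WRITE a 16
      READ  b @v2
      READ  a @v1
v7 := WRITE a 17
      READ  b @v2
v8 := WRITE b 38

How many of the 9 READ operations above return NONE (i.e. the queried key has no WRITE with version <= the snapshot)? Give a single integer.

Answer: 5

Derivation:
v1: WRITE a=16  (a history now [(1, 16)])
v2: WRITE a=40  (a history now [(1, 16), (2, 40)])
READ b @v2: history=[] -> no version <= 2 -> NONE
v3: WRITE b=22  (b history now [(3, 22)])
READ b @v1: history=[(3, 22)] -> no version <= 1 -> NONE
v4: WRITE b=39  (b history now [(3, 22), (4, 39)])
v5: WRITE a=14  (a history now [(1, 16), (2, 40), (5, 14)])
READ a @v5: history=[(1, 16), (2, 40), (5, 14)] -> pick v5 -> 14
READ a @v3: history=[(1, 16), (2, 40), (5, 14)] -> pick v2 -> 40
READ b @v4: history=[(3, 22), (4, 39)] -> pick v4 -> 39
READ b @v1: history=[(3, 22), (4, 39)] -> no version <= 1 -> NONE
v6: WRITE a=16  (a history now [(1, 16), (2, 40), (5, 14), (6, 16)])
READ b @v2: history=[(3, 22), (4, 39)] -> no version <= 2 -> NONE
READ a @v1: history=[(1, 16), (2, 40), (5, 14), (6, 16)] -> pick v1 -> 16
v7: WRITE a=17  (a history now [(1, 16), (2, 40), (5, 14), (6, 16), (7, 17)])
READ b @v2: history=[(3, 22), (4, 39)] -> no version <= 2 -> NONE
v8: WRITE b=38  (b history now [(3, 22), (4, 39), (8, 38)])
Read results in order: ['NONE', 'NONE', '14', '40', '39', 'NONE', 'NONE', '16', 'NONE']
NONE count = 5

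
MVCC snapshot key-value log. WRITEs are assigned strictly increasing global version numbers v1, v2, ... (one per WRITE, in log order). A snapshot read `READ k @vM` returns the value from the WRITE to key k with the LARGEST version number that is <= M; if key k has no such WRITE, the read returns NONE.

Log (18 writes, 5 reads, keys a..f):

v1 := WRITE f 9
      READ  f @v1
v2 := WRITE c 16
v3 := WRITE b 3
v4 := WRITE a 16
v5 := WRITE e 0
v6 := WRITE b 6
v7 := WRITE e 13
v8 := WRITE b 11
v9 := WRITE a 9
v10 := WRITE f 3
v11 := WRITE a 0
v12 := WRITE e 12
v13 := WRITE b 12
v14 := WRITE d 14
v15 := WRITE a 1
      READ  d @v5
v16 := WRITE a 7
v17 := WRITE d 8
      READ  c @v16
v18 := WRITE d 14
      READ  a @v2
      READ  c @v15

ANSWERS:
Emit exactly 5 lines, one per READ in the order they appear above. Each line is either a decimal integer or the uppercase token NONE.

Answer: 9
NONE
16
NONE
16

Derivation:
v1: WRITE f=9  (f history now [(1, 9)])
READ f @v1: history=[(1, 9)] -> pick v1 -> 9
v2: WRITE c=16  (c history now [(2, 16)])
v3: WRITE b=3  (b history now [(3, 3)])
v4: WRITE a=16  (a history now [(4, 16)])
v5: WRITE e=0  (e history now [(5, 0)])
v6: WRITE b=6  (b history now [(3, 3), (6, 6)])
v7: WRITE e=13  (e history now [(5, 0), (7, 13)])
v8: WRITE b=11  (b history now [(3, 3), (6, 6), (8, 11)])
v9: WRITE a=9  (a history now [(4, 16), (9, 9)])
v10: WRITE f=3  (f history now [(1, 9), (10, 3)])
v11: WRITE a=0  (a history now [(4, 16), (9, 9), (11, 0)])
v12: WRITE e=12  (e history now [(5, 0), (7, 13), (12, 12)])
v13: WRITE b=12  (b history now [(3, 3), (6, 6), (8, 11), (13, 12)])
v14: WRITE d=14  (d history now [(14, 14)])
v15: WRITE a=1  (a history now [(4, 16), (9, 9), (11, 0), (15, 1)])
READ d @v5: history=[(14, 14)] -> no version <= 5 -> NONE
v16: WRITE a=7  (a history now [(4, 16), (9, 9), (11, 0), (15, 1), (16, 7)])
v17: WRITE d=8  (d history now [(14, 14), (17, 8)])
READ c @v16: history=[(2, 16)] -> pick v2 -> 16
v18: WRITE d=14  (d history now [(14, 14), (17, 8), (18, 14)])
READ a @v2: history=[(4, 16), (9, 9), (11, 0), (15, 1), (16, 7)] -> no version <= 2 -> NONE
READ c @v15: history=[(2, 16)] -> pick v2 -> 16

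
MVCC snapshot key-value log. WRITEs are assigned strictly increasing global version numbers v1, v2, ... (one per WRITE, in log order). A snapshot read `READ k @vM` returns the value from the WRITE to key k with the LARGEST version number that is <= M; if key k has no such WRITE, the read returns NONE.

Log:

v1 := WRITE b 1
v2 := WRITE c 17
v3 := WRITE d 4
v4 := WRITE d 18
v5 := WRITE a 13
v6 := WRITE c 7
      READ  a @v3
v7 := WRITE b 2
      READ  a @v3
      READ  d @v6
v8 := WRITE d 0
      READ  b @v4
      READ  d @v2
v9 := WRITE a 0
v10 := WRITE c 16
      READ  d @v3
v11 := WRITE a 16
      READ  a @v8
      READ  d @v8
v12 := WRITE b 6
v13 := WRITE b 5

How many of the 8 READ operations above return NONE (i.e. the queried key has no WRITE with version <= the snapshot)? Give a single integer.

v1: WRITE b=1  (b history now [(1, 1)])
v2: WRITE c=17  (c history now [(2, 17)])
v3: WRITE d=4  (d history now [(3, 4)])
v4: WRITE d=18  (d history now [(3, 4), (4, 18)])
v5: WRITE a=13  (a history now [(5, 13)])
v6: WRITE c=7  (c history now [(2, 17), (6, 7)])
READ a @v3: history=[(5, 13)] -> no version <= 3 -> NONE
v7: WRITE b=2  (b history now [(1, 1), (7, 2)])
READ a @v3: history=[(5, 13)] -> no version <= 3 -> NONE
READ d @v6: history=[(3, 4), (4, 18)] -> pick v4 -> 18
v8: WRITE d=0  (d history now [(3, 4), (4, 18), (8, 0)])
READ b @v4: history=[(1, 1), (7, 2)] -> pick v1 -> 1
READ d @v2: history=[(3, 4), (4, 18), (8, 0)] -> no version <= 2 -> NONE
v9: WRITE a=0  (a history now [(5, 13), (9, 0)])
v10: WRITE c=16  (c history now [(2, 17), (6, 7), (10, 16)])
READ d @v3: history=[(3, 4), (4, 18), (8, 0)] -> pick v3 -> 4
v11: WRITE a=16  (a history now [(5, 13), (9, 0), (11, 16)])
READ a @v8: history=[(5, 13), (9, 0), (11, 16)] -> pick v5 -> 13
READ d @v8: history=[(3, 4), (4, 18), (8, 0)] -> pick v8 -> 0
v12: WRITE b=6  (b history now [(1, 1), (7, 2), (12, 6)])
v13: WRITE b=5  (b history now [(1, 1), (7, 2), (12, 6), (13, 5)])
Read results in order: ['NONE', 'NONE', '18', '1', 'NONE', '4', '13', '0']
NONE count = 3

Answer: 3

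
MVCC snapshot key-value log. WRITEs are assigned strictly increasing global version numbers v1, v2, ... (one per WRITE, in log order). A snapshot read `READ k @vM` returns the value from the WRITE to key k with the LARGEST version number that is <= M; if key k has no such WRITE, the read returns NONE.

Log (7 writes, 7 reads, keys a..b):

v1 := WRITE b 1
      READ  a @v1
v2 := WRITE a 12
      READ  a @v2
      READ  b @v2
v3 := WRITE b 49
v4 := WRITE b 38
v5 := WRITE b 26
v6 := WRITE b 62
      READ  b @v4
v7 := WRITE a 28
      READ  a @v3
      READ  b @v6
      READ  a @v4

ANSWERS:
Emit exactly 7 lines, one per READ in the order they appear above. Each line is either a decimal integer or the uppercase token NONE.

v1: WRITE b=1  (b history now [(1, 1)])
READ a @v1: history=[] -> no version <= 1 -> NONE
v2: WRITE a=12  (a history now [(2, 12)])
READ a @v2: history=[(2, 12)] -> pick v2 -> 12
READ b @v2: history=[(1, 1)] -> pick v1 -> 1
v3: WRITE b=49  (b history now [(1, 1), (3, 49)])
v4: WRITE b=38  (b history now [(1, 1), (3, 49), (4, 38)])
v5: WRITE b=26  (b history now [(1, 1), (3, 49), (4, 38), (5, 26)])
v6: WRITE b=62  (b history now [(1, 1), (3, 49), (4, 38), (5, 26), (6, 62)])
READ b @v4: history=[(1, 1), (3, 49), (4, 38), (5, 26), (6, 62)] -> pick v4 -> 38
v7: WRITE a=28  (a history now [(2, 12), (7, 28)])
READ a @v3: history=[(2, 12), (7, 28)] -> pick v2 -> 12
READ b @v6: history=[(1, 1), (3, 49), (4, 38), (5, 26), (6, 62)] -> pick v6 -> 62
READ a @v4: history=[(2, 12), (7, 28)] -> pick v2 -> 12

Answer: NONE
12
1
38
12
62
12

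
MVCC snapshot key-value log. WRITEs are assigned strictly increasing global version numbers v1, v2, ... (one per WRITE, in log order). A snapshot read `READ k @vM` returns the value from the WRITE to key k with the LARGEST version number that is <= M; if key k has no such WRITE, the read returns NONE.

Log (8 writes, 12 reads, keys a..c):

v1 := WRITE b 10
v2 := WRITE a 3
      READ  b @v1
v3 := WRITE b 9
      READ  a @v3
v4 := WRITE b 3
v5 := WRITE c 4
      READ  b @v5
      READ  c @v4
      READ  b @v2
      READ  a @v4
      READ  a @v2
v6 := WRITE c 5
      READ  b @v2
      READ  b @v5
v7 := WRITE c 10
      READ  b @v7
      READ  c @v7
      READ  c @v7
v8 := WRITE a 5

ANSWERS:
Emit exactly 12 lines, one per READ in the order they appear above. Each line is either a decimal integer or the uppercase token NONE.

v1: WRITE b=10  (b history now [(1, 10)])
v2: WRITE a=3  (a history now [(2, 3)])
READ b @v1: history=[(1, 10)] -> pick v1 -> 10
v3: WRITE b=9  (b history now [(1, 10), (3, 9)])
READ a @v3: history=[(2, 3)] -> pick v2 -> 3
v4: WRITE b=3  (b history now [(1, 10), (3, 9), (4, 3)])
v5: WRITE c=4  (c history now [(5, 4)])
READ b @v5: history=[(1, 10), (3, 9), (4, 3)] -> pick v4 -> 3
READ c @v4: history=[(5, 4)] -> no version <= 4 -> NONE
READ b @v2: history=[(1, 10), (3, 9), (4, 3)] -> pick v1 -> 10
READ a @v4: history=[(2, 3)] -> pick v2 -> 3
READ a @v2: history=[(2, 3)] -> pick v2 -> 3
v6: WRITE c=5  (c history now [(5, 4), (6, 5)])
READ b @v2: history=[(1, 10), (3, 9), (4, 3)] -> pick v1 -> 10
READ b @v5: history=[(1, 10), (3, 9), (4, 3)] -> pick v4 -> 3
v7: WRITE c=10  (c history now [(5, 4), (6, 5), (7, 10)])
READ b @v7: history=[(1, 10), (3, 9), (4, 3)] -> pick v4 -> 3
READ c @v7: history=[(5, 4), (6, 5), (7, 10)] -> pick v7 -> 10
READ c @v7: history=[(5, 4), (6, 5), (7, 10)] -> pick v7 -> 10
v8: WRITE a=5  (a history now [(2, 3), (8, 5)])

Answer: 10
3
3
NONE
10
3
3
10
3
3
10
10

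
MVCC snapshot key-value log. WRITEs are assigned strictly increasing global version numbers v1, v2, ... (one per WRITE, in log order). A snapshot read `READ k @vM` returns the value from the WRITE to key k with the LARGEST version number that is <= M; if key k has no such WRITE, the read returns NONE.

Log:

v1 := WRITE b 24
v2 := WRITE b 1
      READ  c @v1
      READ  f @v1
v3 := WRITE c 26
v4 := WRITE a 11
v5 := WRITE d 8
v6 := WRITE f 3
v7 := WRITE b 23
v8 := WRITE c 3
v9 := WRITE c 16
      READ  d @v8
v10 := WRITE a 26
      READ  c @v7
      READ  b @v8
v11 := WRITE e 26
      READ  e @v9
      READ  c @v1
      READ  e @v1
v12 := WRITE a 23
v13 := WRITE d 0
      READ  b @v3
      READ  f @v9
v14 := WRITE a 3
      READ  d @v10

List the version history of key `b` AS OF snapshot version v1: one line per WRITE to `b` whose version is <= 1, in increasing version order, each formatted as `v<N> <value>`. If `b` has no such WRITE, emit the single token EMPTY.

Answer: v1 24

Derivation:
Scan writes for key=b with version <= 1:
  v1 WRITE b 24 -> keep
  v2 WRITE b 1 -> drop (> snap)
  v3 WRITE c 26 -> skip
  v4 WRITE a 11 -> skip
  v5 WRITE d 8 -> skip
  v6 WRITE f 3 -> skip
  v7 WRITE b 23 -> drop (> snap)
  v8 WRITE c 3 -> skip
  v9 WRITE c 16 -> skip
  v10 WRITE a 26 -> skip
  v11 WRITE e 26 -> skip
  v12 WRITE a 23 -> skip
  v13 WRITE d 0 -> skip
  v14 WRITE a 3 -> skip
Collected: [(1, 24)]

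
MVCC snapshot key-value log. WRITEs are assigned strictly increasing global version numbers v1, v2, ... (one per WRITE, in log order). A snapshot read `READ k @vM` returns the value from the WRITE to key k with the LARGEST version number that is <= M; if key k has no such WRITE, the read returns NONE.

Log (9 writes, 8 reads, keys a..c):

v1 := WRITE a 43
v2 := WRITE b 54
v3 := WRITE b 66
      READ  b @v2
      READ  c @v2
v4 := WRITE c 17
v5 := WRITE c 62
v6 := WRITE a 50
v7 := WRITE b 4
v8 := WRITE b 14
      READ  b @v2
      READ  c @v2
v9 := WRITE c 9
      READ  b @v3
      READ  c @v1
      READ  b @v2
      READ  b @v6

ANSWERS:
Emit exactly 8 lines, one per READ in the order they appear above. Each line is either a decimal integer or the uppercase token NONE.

Answer: 54
NONE
54
NONE
66
NONE
54
66

Derivation:
v1: WRITE a=43  (a history now [(1, 43)])
v2: WRITE b=54  (b history now [(2, 54)])
v3: WRITE b=66  (b history now [(2, 54), (3, 66)])
READ b @v2: history=[(2, 54), (3, 66)] -> pick v2 -> 54
READ c @v2: history=[] -> no version <= 2 -> NONE
v4: WRITE c=17  (c history now [(4, 17)])
v5: WRITE c=62  (c history now [(4, 17), (5, 62)])
v6: WRITE a=50  (a history now [(1, 43), (6, 50)])
v7: WRITE b=4  (b history now [(2, 54), (3, 66), (7, 4)])
v8: WRITE b=14  (b history now [(2, 54), (3, 66), (7, 4), (8, 14)])
READ b @v2: history=[(2, 54), (3, 66), (7, 4), (8, 14)] -> pick v2 -> 54
READ c @v2: history=[(4, 17), (5, 62)] -> no version <= 2 -> NONE
v9: WRITE c=9  (c history now [(4, 17), (5, 62), (9, 9)])
READ b @v3: history=[(2, 54), (3, 66), (7, 4), (8, 14)] -> pick v3 -> 66
READ c @v1: history=[(4, 17), (5, 62), (9, 9)] -> no version <= 1 -> NONE
READ b @v2: history=[(2, 54), (3, 66), (7, 4), (8, 14)] -> pick v2 -> 54
READ b @v6: history=[(2, 54), (3, 66), (7, 4), (8, 14)] -> pick v3 -> 66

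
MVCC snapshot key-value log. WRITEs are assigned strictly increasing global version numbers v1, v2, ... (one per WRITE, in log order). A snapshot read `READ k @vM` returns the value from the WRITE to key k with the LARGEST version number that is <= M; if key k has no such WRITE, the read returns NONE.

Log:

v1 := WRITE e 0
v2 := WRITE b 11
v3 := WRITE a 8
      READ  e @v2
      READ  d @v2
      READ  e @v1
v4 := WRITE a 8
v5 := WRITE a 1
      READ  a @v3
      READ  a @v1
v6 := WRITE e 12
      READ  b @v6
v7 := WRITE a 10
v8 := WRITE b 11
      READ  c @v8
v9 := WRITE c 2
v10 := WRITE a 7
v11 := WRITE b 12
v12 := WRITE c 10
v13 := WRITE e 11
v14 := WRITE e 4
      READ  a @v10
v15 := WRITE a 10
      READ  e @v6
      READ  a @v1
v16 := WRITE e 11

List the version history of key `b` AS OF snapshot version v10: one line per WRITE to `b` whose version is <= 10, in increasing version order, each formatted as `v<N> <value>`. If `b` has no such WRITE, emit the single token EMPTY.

Scan writes for key=b with version <= 10:
  v1 WRITE e 0 -> skip
  v2 WRITE b 11 -> keep
  v3 WRITE a 8 -> skip
  v4 WRITE a 8 -> skip
  v5 WRITE a 1 -> skip
  v6 WRITE e 12 -> skip
  v7 WRITE a 10 -> skip
  v8 WRITE b 11 -> keep
  v9 WRITE c 2 -> skip
  v10 WRITE a 7 -> skip
  v11 WRITE b 12 -> drop (> snap)
  v12 WRITE c 10 -> skip
  v13 WRITE e 11 -> skip
  v14 WRITE e 4 -> skip
  v15 WRITE a 10 -> skip
  v16 WRITE e 11 -> skip
Collected: [(2, 11), (8, 11)]

Answer: v2 11
v8 11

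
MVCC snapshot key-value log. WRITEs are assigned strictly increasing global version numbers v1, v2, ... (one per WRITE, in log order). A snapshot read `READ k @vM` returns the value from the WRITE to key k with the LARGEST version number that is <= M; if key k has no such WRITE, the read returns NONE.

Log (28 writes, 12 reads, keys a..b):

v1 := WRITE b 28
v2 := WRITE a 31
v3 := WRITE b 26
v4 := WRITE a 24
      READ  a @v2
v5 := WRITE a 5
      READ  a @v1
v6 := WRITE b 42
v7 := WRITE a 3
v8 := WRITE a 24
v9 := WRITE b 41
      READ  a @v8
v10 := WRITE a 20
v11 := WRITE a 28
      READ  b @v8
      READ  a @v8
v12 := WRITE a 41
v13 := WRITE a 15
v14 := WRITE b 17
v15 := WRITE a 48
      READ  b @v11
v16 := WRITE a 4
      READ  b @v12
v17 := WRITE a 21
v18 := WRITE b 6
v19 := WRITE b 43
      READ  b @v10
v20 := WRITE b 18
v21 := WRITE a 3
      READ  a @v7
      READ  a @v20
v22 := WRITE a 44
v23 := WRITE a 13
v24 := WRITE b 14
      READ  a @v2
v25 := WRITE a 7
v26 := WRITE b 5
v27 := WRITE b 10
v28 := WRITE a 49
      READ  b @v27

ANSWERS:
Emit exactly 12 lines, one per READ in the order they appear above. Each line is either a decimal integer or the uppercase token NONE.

Answer: 31
NONE
24
42
24
41
41
41
3
21
31
10

Derivation:
v1: WRITE b=28  (b history now [(1, 28)])
v2: WRITE a=31  (a history now [(2, 31)])
v3: WRITE b=26  (b history now [(1, 28), (3, 26)])
v4: WRITE a=24  (a history now [(2, 31), (4, 24)])
READ a @v2: history=[(2, 31), (4, 24)] -> pick v2 -> 31
v5: WRITE a=5  (a history now [(2, 31), (4, 24), (5, 5)])
READ a @v1: history=[(2, 31), (4, 24), (5, 5)] -> no version <= 1 -> NONE
v6: WRITE b=42  (b history now [(1, 28), (3, 26), (6, 42)])
v7: WRITE a=3  (a history now [(2, 31), (4, 24), (5, 5), (7, 3)])
v8: WRITE a=24  (a history now [(2, 31), (4, 24), (5, 5), (7, 3), (8, 24)])
v9: WRITE b=41  (b history now [(1, 28), (3, 26), (6, 42), (9, 41)])
READ a @v8: history=[(2, 31), (4, 24), (5, 5), (7, 3), (8, 24)] -> pick v8 -> 24
v10: WRITE a=20  (a history now [(2, 31), (4, 24), (5, 5), (7, 3), (8, 24), (10, 20)])
v11: WRITE a=28  (a history now [(2, 31), (4, 24), (5, 5), (7, 3), (8, 24), (10, 20), (11, 28)])
READ b @v8: history=[(1, 28), (3, 26), (6, 42), (9, 41)] -> pick v6 -> 42
READ a @v8: history=[(2, 31), (4, 24), (5, 5), (7, 3), (8, 24), (10, 20), (11, 28)] -> pick v8 -> 24
v12: WRITE a=41  (a history now [(2, 31), (4, 24), (5, 5), (7, 3), (8, 24), (10, 20), (11, 28), (12, 41)])
v13: WRITE a=15  (a history now [(2, 31), (4, 24), (5, 5), (7, 3), (8, 24), (10, 20), (11, 28), (12, 41), (13, 15)])
v14: WRITE b=17  (b history now [(1, 28), (3, 26), (6, 42), (9, 41), (14, 17)])
v15: WRITE a=48  (a history now [(2, 31), (4, 24), (5, 5), (7, 3), (8, 24), (10, 20), (11, 28), (12, 41), (13, 15), (15, 48)])
READ b @v11: history=[(1, 28), (3, 26), (6, 42), (9, 41), (14, 17)] -> pick v9 -> 41
v16: WRITE a=4  (a history now [(2, 31), (4, 24), (5, 5), (7, 3), (8, 24), (10, 20), (11, 28), (12, 41), (13, 15), (15, 48), (16, 4)])
READ b @v12: history=[(1, 28), (3, 26), (6, 42), (9, 41), (14, 17)] -> pick v9 -> 41
v17: WRITE a=21  (a history now [(2, 31), (4, 24), (5, 5), (7, 3), (8, 24), (10, 20), (11, 28), (12, 41), (13, 15), (15, 48), (16, 4), (17, 21)])
v18: WRITE b=6  (b history now [(1, 28), (3, 26), (6, 42), (9, 41), (14, 17), (18, 6)])
v19: WRITE b=43  (b history now [(1, 28), (3, 26), (6, 42), (9, 41), (14, 17), (18, 6), (19, 43)])
READ b @v10: history=[(1, 28), (3, 26), (6, 42), (9, 41), (14, 17), (18, 6), (19, 43)] -> pick v9 -> 41
v20: WRITE b=18  (b history now [(1, 28), (3, 26), (6, 42), (9, 41), (14, 17), (18, 6), (19, 43), (20, 18)])
v21: WRITE a=3  (a history now [(2, 31), (4, 24), (5, 5), (7, 3), (8, 24), (10, 20), (11, 28), (12, 41), (13, 15), (15, 48), (16, 4), (17, 21), (21, 3)])
READ a @v7: history=[(2, 31), (4, 24), (5, 5), (7, 3), (8, 24), (10, 20), (11, 28), (12, 41), (13, 15), (15, 48), (16, 4), (17, 21), (21, 3)] -> pick v7 -> 3
READ a @v20: history=[(2, 31), (4, 24), (5, 5), (7, 3), (8, 24), (10, 20), (11, 28), (12, 41), (13, 15), (15, 48), (16, 4), (17, 21), (21, 3)] -> pick v17 -> 21
v22: WRITE a=44  (a history now [(2, 31), (4, 24), (5, 5), (7, 3), (8, 24), (10, 20), (11, 28), (12, 41), (13, 15), (15, 48), (16, 4), (17, 21), (21, 3), (22, 44)])
v23: WRITE a=13  (a history now [(2, 31), (4, 24), (5, 5), (7, 3), (8, 24), (10, 20), (11, 28), (12, 41), (13, 15), (15, 48), (16, 4), (17, 21), (21, 3), (22, 44), (23, 13)])
v24: WRITE b=14  (b history now [(1, 28), (3, 26), (6, 42), (9, 41), (14, 17), (18, 6), (19, 43), (20, 18), (24, 14)])
READ a @v2: history=[(2, 31), (4, 24), (5, 5), (7, 3), (8, 24), (10, 20), (11, 28), (12, 41), (13, 15), (15, 48), (16, 4), (17, 21), (21, 3), (22, 44), (23, 13)] -> pick v2 -> 31
v25: WRITE a=7  (a history now [(2, 31), (4, 24), (5, 5), (7, 3), (8, 24), (10, 20), (11, 28), (12, 41), (13, 15), (15, 48), (16, 4), (17, 21), (21, 3), (22, 44), (23, 13), (25, 7)])
v26: WRITE b=5  (b history now [(1, 28), (3, 26), (6, 42), (9, 41), (14, 17), (18, 6), (19, 43), (20, 18), (24, 14), (26, 5)])
v27: WRITE b=10  (b history now [(1, 28), (3, 26), (6, 42), (9, 41), (14, 17), (18, 6), (19, 43), (20, 18), (24, 14), (26, 5), (27, 10)])
v28: WRITE a=49  (a history now [(2, 31), (4, 24), (5, 5), (7, 3), (8, 24), (10, 20), (11, 28), (12, 41), (13, 15), (15, 48), (16, 4), (17, 21), (21, 3), (22, 44), (23, 13), (25, 7), (28, 49)])
READ b @v27: history=[(1, 28), (3, 26), (6, 42), (9, 41), (14, 17), (18, 6), (19, 43), (20, 18), (24, 14), (26, 5), (27, 10)] -> pick v27 -> 10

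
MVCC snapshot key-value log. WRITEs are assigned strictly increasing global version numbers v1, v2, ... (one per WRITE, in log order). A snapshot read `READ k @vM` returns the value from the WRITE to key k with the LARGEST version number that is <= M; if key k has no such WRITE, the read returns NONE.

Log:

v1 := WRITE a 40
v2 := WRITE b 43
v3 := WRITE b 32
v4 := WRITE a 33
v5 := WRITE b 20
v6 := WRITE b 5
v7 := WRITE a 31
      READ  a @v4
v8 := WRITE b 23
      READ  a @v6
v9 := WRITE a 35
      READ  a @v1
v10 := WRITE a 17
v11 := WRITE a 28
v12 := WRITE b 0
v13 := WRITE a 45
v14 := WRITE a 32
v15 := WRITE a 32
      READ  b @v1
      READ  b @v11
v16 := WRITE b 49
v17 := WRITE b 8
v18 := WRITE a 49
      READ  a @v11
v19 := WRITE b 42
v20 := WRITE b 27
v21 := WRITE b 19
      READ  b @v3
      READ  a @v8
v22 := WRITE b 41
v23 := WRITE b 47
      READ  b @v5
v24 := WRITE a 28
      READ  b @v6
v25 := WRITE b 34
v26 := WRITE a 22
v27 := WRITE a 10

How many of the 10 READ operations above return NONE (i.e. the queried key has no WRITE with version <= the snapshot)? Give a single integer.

v1: WRITE a=40  (a history now [(1, 40)])
v2: WRITE b=43  (b history now [(2, 43)])
v3: WRITE b=32  (b history now [(2, 43), (3, 32)])
v4: WRITE a=33  (a history now [(1, 40), (4, 33)])
v5: WRITE b=20  (b history now [(2, 43), (3, 32), (5, 20)])
v6: WRITE b=5  (b history now [(2, 43), (3, 32), (5, 20), (6, 5)])
v7: WRITE a=31  (a history now [(1, 40), (4, 33), (7, 31)])
READ a @v4: history=[(1, 40), (4, 33), (7, 31)] -> pick v4 -> 33
v8: WRITE b=23  (b history now [(2, 43), (3, 32), (5, 20), (6, 5), (8, 23)])
READ a @v6: history=[(1, 40), (4, 33), (7, 31)] -> pick v4 -> 33
v9: WRITE a=35  (a history now [(1, 40), (4, 33), (7, 31), (9, 35)])
READ a @v1: history=[(1, 40), (4, 33), (7, 31), (9, 35)] -> pick v1 -> 40
v10: WRITE a=17  (a history now [(1, 40), (4, 33), (7, 31), (9, 35), (10, 17)])
v11: WRITE a=28  (a history now [(1, 40), (4, 33), (7, 31), (9, 35), (10, 17), (11, 28)])
v12: WRITE b=0  (b history now [(2, 43), (3, 32), (5, 20), (6, 5), (8, 23), (12, 0)])
v13: WRITE a=45  (a history now [(1, 40), (4, 33), (7, 31), (9, 35), (10, 17), (11, 28), (13, 45)])
v14: WRITE a=32  (a history now [(1, 40), (4, 33), (7, 31), (9, 35), (10, 17), (11, 28), (13, 45), (14, 32)])
v15: WRITE a=32  (a history now [(1, 40), (4, 33), (7, 31), (9, 35), (10, 17), (11, 28), (13, 45), (14, 32), (15, 32)])
READ b @v1: history=[(2, 43), (3, 32), (5, 20), (6, 5), (8, 23), (12, 0)] -> no version <= 1 -> NONE
READ b @v11: history=[(2, 43), (3, 32), (5, 20), (6, 5), (8, 23), (12, 0)] -> pick v8 -> 23
v16: WRITE b=49  (b history now [(2, 43), (3, 32), (5, 20), (6, 5), (8, 23), (12, 0), (16, 49)])
v17: WRITE b=8  (b history now [(2, 43), (3, 32), (5, 20), (6, 5), (8, 23), (12, 0), (16, 49), (17, 8)])
v18: WRITE a=49  (a history now [(1, 40), (4, 33), (7, 31), (9, 35), (10, 17), (11, 28), (13, 45), (14, 32), (15, 32), (18, 49)])
READ a @v11: history=[(1, 40), (4, 33), (7, 31), (9, 35), (10, 17), (11, 28), (13, 45), (14, 32), (15, 32), (18, 49)] -> pick v11 -> 28
v19: WRITE b=42  (b history now [(2, 43), (3, 32), (5, 20), (6, 5), (8, 23), (12, 0), (16, 49), (17, 8), (19, 42)])
v20: WRITE b=27  (b history now [(2, 43), (3, 32), (5, 20), (6, 5), (8, 23), (12, 0), (16, 49), (17, 8), (19, 42), (20, 27)])
v21: WRITE b=19  (b history now [(2, 43), (3, 32), (5, 20), (6, 5), (8, 23), (12, 0), (16, 49), (17, 8), (19, 42), (20, 27), (21, 19)])
READ b @v3: history=[(2, 43), (3, 32), (5, 20), (6, 5), (8, 23), (12, 0), (16, 49), (17, 8), (19, 42), (20, 27), (21, 19)] -> pick v3 -> 32
READ a @v8: history=[(1, 40), (4, 33), (7, 31), (9, 35), (10, 17), (11, 28), (13, 45), (14, 32), (15, 32), (18, 49)] -> pick v7 -> 31
v22: WRITE b=41  (b history now [(2, 43), (3, 32), (5, 20), (6, 5), (8, 23), (12, 0), (16, 49), (17, 8), (19, 42), (20, 27), (21, 19), (22, 41)])
v23: WRITE b=47  (b history now [(2, 43), (3, 32), (5, 20), (6, 5), (8, 23), (12, 0), (16, 49), (17, 8), (19, 42), (20, 27), (21, 19), (22, 41), (23, 47)])
READ b @v5: history=[(2, 43), (3, 32), (5, 20), (6, 5), (8, 23), (12, 0), (16, 49), (17, 8), (19, 42), (20, 27), (21, 19), (22, 41), (23, 47)] -> pick v5 -> 20
v24: WRITE a=28  (a history now [(1, 40), (4, 33), (7, 31), (9, 35), (10, 17), (11, 28), (13, 45), (14, 32), (15, 32), (18, 49), (24, 28)])
READ b @v6: history=[(2, 43), (3, 32), (5, 20), (6, 5), (8, 23), (12, 0), (16, 49), (17, 8), (19, 42), (20, 27), (21, 19), (22, 41), (23, 47)] -> pick v6 -> 5
v25: WRITE b=34  (b history now [(2, 43), (3, 32), (5, 20), (6, 5), (8, 23), (12, 0), (16, 49), (17, 8), (19, 42), (20, 27), (21, 19), (22, 41), (23, 47), (25, 34)])
v26: WRITE a=22  (a history now [(1, 40), (4, 33), (7, 31), (9, 35), (10, 17), (11, 28), (13, 45), (14, 32), (15, 32), (18, 49), (24, 28), (26, 22)])
v27: WRITE a=10  (a history now [(1, 40), (4, 33), (7, 31), (9, 35), (10, 17), (11, 28), (13, 45), (14, 32), (15, 32), (18, 49), (24, 28), (26, 22), (27, 10)])
Read results in order: ['33', '33', '40', 'NONE', '23', '28', '32', '31', '20', '5']
NONE count = 1

Answer: 1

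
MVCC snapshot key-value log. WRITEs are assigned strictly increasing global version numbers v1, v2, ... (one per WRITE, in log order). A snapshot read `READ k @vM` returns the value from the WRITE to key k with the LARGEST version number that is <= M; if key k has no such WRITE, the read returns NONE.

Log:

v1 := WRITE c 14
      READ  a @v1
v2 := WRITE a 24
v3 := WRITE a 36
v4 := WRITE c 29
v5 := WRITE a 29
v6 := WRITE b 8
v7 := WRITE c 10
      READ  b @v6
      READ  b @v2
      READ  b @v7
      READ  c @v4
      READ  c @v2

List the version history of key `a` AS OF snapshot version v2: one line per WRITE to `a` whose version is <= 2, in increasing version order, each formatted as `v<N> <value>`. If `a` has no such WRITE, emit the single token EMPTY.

Answer: v2 24

Derivation:
Scan writes for key=a with version <= 2:
  v1 WRITE c 14 -> skip
  v2 WRITE a 24 -> keep
  v3 WRITE a 36 -> drop (> snap)
  v4 WRITE c 29 -> skip
  v5 WRITE a 29 -> drop (> snap)
  v6 WRITE b 8 -> skip
  v7 WRITE c 10 -> skip
Collected: [(2, 24)]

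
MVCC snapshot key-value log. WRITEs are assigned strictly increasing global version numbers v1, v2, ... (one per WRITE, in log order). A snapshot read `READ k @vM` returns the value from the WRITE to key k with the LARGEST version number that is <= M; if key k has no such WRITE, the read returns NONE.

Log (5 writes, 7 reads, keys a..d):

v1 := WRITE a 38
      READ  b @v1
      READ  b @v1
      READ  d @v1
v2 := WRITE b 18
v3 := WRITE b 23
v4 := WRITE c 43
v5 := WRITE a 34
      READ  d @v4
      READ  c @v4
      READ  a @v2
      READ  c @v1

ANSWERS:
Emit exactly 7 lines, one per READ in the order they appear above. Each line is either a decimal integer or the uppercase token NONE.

Answer: NONE
NONE
NONE
NONE
43
38
NONE

Derivation:
v1: WRITE a=38  (a history now [(1, 38)])
READ b @v1: history=[] -> no version <= 1 -> NONE
READ b @v1: history=[] -> no version <= 1 -> NONE
READ d @v1: history=[] -> no version <= 1 -> NONE
v2: WRITE b=18  (b history now [(2, 18)])
v3: WRITE b=23  (b history now [(2, 18), (3, 23)])
v4: WRITE c=43  (c history now [(4, 43)])
v5: WRITE a=34  (a history now [(1, 38), (5, 34)])
READ d @v4: history=[] -> no version <= 4 -> NONE
READ c @v4: history=[(4, 43)] -> pick v4 -> 43
READ a @v2: history=[(1, 38), (5, 34)] -> pick v1 -> 38
READ c @v1: history=[(4, 43)] -> no version <= 1 -> NONE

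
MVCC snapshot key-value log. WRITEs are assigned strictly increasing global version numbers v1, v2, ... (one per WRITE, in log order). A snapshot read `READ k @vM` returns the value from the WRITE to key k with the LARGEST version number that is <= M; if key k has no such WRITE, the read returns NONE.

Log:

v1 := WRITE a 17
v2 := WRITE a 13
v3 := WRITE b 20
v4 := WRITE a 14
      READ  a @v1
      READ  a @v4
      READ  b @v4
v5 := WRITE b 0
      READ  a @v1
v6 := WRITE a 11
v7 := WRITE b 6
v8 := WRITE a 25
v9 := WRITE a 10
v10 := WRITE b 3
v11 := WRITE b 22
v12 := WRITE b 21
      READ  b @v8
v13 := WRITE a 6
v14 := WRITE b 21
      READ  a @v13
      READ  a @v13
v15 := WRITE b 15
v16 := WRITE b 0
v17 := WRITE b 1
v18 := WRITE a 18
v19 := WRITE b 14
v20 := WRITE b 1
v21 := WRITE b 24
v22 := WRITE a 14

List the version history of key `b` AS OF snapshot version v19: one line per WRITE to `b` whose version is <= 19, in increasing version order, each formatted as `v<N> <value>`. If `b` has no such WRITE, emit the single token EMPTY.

Answer: v3 20
v5 0
v7 6
v10 3
v11 22
v12 21
v14 21
v15 15
v16 0
v17 1
v19 14

Derivation:
Scan writes for key=b with version <= 19:
  v1 WRITE a 17 -> skip
  v2 WRITE a 13 -> skip
  v3 WRITE b 20 -> keep
  v4 WRITE a 14 -> skip
  v5 WRITE b 0 -> keep
  v6 WRITE a 11 -> skip
  v7 WRITE b 6 -> keep
  v8 WRITE a 25 -> skip
  v9 WRITE a 10 -> skip
  v10 WRITE b 3 -> keep
  v11 WRITE b 22 -> keep
  v12 WRITE b 21 -> keep
  v13 WRITE a 6 -> skip
  v14 WRITE b 21 -> keep
  v15 WRITE b 15 -> keep
  v16 WRITE b 0 -> keep
  v17 WRITE b 1 -> keep
  v18 WRITE a 18 -> skip
  v19 WRITE b 14 -> keep
  v20 WRITE b 1 -> drop (> snap)
  v21 WRITE b 24 -> drop (> snap)
  v22 WRITE a 14 -> skip
Collected: [(3, 20), (5, 0), (7, 6), (10, 3), (11, 22), (12, 21), (14, 21), (15, 15), (16, 0), (17, 1), (19, 14)]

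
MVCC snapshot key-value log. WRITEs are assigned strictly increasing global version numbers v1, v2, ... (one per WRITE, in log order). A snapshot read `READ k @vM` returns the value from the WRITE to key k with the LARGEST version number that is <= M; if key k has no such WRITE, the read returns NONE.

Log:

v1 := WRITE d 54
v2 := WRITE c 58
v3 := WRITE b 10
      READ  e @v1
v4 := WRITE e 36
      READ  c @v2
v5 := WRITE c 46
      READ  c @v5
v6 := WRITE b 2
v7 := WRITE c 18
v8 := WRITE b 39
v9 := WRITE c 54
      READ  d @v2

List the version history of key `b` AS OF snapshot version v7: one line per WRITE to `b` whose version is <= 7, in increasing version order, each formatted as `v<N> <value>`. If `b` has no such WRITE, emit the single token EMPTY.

Answer: v3 10
v6 2

Derivation:
Scan writes for key=b with version <= 7:
  v1 WRITE d 54 -> skip
  v2 WRITE c 58 -> skip
  v3 WRITE b 10 -> keep
  v4 WRITE e 36 -> skip
  v5 WRITE c 46 -> skip
  v6 WRITE b 2 -> keep
  v7 WRITE c 18 -> skip
  v8 WRITE b 39 -> drop (> snap)
  v9 WRITE c 54 -> skip
Collected: [(3, 10), (6, 2)]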